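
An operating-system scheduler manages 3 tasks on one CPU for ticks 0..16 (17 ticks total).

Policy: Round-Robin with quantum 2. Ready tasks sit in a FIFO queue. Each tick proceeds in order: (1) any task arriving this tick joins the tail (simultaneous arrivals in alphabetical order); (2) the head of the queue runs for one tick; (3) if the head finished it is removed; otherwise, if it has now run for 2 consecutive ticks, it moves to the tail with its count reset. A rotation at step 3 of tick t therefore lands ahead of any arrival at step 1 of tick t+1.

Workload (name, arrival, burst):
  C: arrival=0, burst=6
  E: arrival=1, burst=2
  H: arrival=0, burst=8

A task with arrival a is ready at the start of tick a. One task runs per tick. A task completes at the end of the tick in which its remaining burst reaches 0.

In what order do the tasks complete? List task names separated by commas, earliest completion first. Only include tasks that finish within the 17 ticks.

completion order = E, C, H

t=0: queue=[C,H] q_used=0 → run C
t=1: queue=[C,H,E] q_used=1 → run C
t=2: queue=[H,E,C] q_used=0 → run H
t=3: queue=[H,E,C] q_used=1 → run H
t=4: queue=[E,C,H] q_used=0 → run E
t=5: queue=[E,C,H] q_used=1 → run E
t=6: queue=[C,H] q_used=0 → run C
t=7: queue=[C,H] q_used=1 → run C
t=8: queue=[H,C] q_used=0 → run H
t=9: queue=[H,C] q_used=1 → run H
t=10: queue=[C,H] q_used=0 → run C
t=11: queue=[C,H] q_used=1 → run C
t=12: queue=[H] q_used=0 → run H
t=13: queue=[H] q_used=1 → run H
t=14: queue=[H] q_used=0 → run H
t=15: queue=[H] q_used=1 → run H
t=16: (idle)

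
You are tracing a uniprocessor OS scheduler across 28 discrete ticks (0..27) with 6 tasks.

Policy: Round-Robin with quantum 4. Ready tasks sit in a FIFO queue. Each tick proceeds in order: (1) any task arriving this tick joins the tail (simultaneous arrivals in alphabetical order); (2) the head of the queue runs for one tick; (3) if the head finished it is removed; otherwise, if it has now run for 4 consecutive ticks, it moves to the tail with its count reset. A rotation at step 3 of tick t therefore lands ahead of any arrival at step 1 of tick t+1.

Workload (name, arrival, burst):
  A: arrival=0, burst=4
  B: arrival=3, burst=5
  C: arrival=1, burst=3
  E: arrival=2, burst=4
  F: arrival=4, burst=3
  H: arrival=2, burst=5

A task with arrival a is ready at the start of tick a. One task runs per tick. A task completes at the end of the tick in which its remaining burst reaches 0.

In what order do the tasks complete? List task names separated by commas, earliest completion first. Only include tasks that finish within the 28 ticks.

completion order = A, C, E, F, H, B

t=0: queue=[A] q_used=0 → run A
t=1: queue=[A,C] q_used=1 → run A
t=2: queue=[A,C,E,H] q_used=2 → run A
t=3: queue=[A,C,E,H,B] q_used=3 → run A
t=4: queue=[C,E,H,B,F] q_used=0 → run C
t=5: queue=[C,E,H,B,F] q_used=1 → run C
t=6: queue=[C,E,H,B,F] q_used=2 → run C
t=7: queue=[E,H,B,F] q_used=0 → run E
t=8: queue=[E,H,B,F] q_used=1 → run E
t=9: queue=[E,H,B,F] q_used=2 → run E
t=10: queue=[E,H,B,F] q_used=3 → run E
t=11: queue=[H,B,F] q_used=0 → run H
t=12: queue=[H,B,F] q_used=1 → run H
t=13: queue=[H,B,F] q_used=2 → run H
t=14: queue=[H,B,F] q_used=3 → run H
t=15: queue=[B,F,H] q_used=0 → run B
t=16: queue=[B,F,H] q_used=1 → run B
t=17: queue=[B,F,H] q_used=2 → run B
t=18: queue=[B,F,H] q_used=3 → run B
t=19: queue=[F,H,B] q_used=0 → run F
t=20: queue=[F,H,B] q_used=1 → run F
t=21: queue=[F,H,B] q_used=2 → run F
t=22: queue=[H,B] q_used=0 → run H
t=23: queue=[B] q_used=0 → run B
t=24: (idle)
t=25: (idle)
t=26: (idle)
t=27: (idle)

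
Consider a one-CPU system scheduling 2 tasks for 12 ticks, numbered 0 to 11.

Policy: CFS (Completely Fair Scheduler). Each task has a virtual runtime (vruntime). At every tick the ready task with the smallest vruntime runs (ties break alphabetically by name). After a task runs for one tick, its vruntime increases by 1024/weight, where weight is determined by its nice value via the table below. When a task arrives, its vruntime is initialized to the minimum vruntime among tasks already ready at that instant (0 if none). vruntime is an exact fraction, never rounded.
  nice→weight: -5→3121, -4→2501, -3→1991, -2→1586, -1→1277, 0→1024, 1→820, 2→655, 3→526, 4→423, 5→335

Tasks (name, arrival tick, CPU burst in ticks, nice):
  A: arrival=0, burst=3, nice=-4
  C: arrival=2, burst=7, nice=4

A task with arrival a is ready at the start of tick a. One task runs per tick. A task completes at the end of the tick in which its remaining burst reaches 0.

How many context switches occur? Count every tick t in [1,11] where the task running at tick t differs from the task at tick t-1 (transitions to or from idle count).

context switches = 2

t=0: vr[A=0] → run A
t=1: vr[A=1024/2501] → run A
t=2: vr[A=2048/2501 C=2048/2501] → run A
t=3: vr[C=2048/2501] → run C
t=4: vr[C=3427328/1057923] → run C
t=5: vr[C=5988352/1057923] → run C
t=6: vr[C=2849792/352641] → run C
t=7: vr[C=11110400/1057923] → run C
t=8: vr[C=13671424/1057923] → run C
t=9: vr[C=5410816/352641] → run C
t=10: (idle)
t=11: (idle)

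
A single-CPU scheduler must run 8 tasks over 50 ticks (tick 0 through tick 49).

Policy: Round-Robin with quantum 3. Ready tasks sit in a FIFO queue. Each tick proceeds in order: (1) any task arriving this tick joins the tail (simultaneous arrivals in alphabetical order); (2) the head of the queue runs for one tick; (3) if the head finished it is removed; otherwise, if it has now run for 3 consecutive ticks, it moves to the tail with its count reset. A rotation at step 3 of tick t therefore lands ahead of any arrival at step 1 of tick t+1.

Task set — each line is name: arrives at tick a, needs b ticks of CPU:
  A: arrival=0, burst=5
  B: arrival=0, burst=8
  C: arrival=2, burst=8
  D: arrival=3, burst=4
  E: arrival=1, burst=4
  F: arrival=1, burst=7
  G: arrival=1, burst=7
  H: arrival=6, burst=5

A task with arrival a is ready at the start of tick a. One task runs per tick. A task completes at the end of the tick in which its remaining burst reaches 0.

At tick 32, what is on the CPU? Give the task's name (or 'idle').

t=0: queue=[A,B] q_used=0 → run A
t=1: queue=[A,B,E,F,G] q_used=1 → run A
t=2: queue=[A,B,E,F,G,C] q_used=2 → run A
t=3: queue=[B,E,F,G,C,A,D] q_used=0 → run B
t=4: queue=[B,E,F,G,C,A,D] q_used=1 → run B
t=5: queue=[B,E,F,G,C,A,D] q_used=2 → run B
t=6: queue=[E,F,G,C,A,D,B,H] q_used=0 → run E
t=7: queue=[E,F,G,C,A,D,B,H] q_used=1 → run E
t=8: queue=[E,F,G,C,A,D,B,H] q_used=2 → run E
t=9: queue=[F,G,C,A,D,B,H,E] q_used=0 → run F
t=10: queue=[F,G,C,A,D,B,H,E] q_used=1 → run F
t=11: queue=[F,G,C,A,D,B,H,E] q_used=2 → run F
t=12: queue=[G,C,A,D,B,H,E,F] q_used=0 → run G
t=13: queue=[G,C,A,D,B,H,E,F] q_used=1 → run G
t=14: queue=[G,C,A,D,B,H,E,F] q_used=2 → run G
t=15: queue=[C,A,D,B,H,E,F,G] q_used=0 → run C
t=16: queue=[C,A,D,B,H,E,F,G] q_used=1 → run C
t=17: queue=[C,A,D,B,H,E,F,G] q_used=2 → run C
t=18: queue=[A,D,B,H,E,F,G,C] q_used=0 → run A
t=19: queue=[A,D,B,H,E,F,G,C] q_used=1 → run A
t=20: queue=[D,B,H,E,F,G,C] q_used=0 → run D
t=21: queue=[D,B,H,E,F,G,C] q_used=1 → run D
t=22: queue=[D,B,H,E,F,G,C] q_used=2 → run D
t=23: queue=[B,H,E,F,G,C,D] q_used=0 → run B
t=24: queue=[B,H,E,F,G,C,D] q_used=1 → run B
t=25: queue=[B,H,E,F,G,C,D] q_used=2 → run B
t=26: queue=[H,E,F,G,C,D,B] q_used=0 → run H
t=27: queue=[H,E,F,G,C,D,B] q_used=1 → run H
t=28: queue=[H,E,F,G,C,D,B] q_used=2 → run H
t=29: queue=[E,F,G,C,D,B,H] q_used=0 → run E
t=30: queue=[F,G,C,D,B,H] q_used=0 → run F
t=31: queue=[F,G,C,D,B,H] q_used=1 → run F
t=32: queue=[F,G,C,D,B,H] q_used=2 → run F
t=33: queue=[G,C,D,B,H,F] q_used=0 → run G
t=34: queue=[G,C,D,B,H,F] q_used=1 → run G
t=35: queue=[G,C,D,B,H,F] q_used=2 → run G
t=36: queue=[C,D,B,H,F,G] q_used=0 → run C
t=37: queue=[C,D,B,H,F,G] q_used=1 → run C
t=38: queue=[C,D,B,H,F,G] q_used=2 → run C
t=39: queue=[D,B,H,F,G,C] q_used=0 → run D
t=40: queue=[B,H,F,G,C] q_used=0 → run B
t=41: queue=[B,H,F,G,C] q_used=1 → run B
t=42: queue=[H,F,G,C] q_used=0 → run H
t=43: queue=[H,F,G,C] q_used=1 → run H
t=44: queue=[F,G,C] q_used=0 → run F
t=45: queue=[G,C] q_used=0 → run G
t=46: queue=[C] q_used=0 → run C
t=47: queue=[C] q_used=1 → run C
t=48: (idle)
t=49: (idle)

running at tick 32 = F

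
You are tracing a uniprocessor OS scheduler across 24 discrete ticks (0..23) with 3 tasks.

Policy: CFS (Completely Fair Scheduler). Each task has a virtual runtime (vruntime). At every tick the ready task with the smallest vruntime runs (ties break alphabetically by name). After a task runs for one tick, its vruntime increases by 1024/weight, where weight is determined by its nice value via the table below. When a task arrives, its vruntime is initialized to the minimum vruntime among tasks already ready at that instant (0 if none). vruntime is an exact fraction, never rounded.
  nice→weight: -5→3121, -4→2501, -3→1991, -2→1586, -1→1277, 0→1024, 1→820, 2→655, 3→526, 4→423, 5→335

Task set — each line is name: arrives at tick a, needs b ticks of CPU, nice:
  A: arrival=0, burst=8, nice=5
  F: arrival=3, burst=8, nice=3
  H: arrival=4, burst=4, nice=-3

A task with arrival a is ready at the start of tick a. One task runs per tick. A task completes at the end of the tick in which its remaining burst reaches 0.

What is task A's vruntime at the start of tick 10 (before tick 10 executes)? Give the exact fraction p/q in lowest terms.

vruntime(A, start of tick 10) = 4096/335

t=0: vr[A=0] → run A
t=1: vr[A=1024/335] → run A
t=2: vr[A=2048/335] → run A
t=3: vr[A=3072/335 F=3072/335] → run A
t=4: vr[A=4096/335 F=3072/335 H=3072/335] → run F
t=5: vr[A=4096/335 F=979456/88105 H=3072/335] → run H
t=6: vr[A=4096/335 F=979456/88105 H=6459392/666985] → run H
t=7: vr[A=4096/335 F=979456/88105 H=6802432/666985] → run H
t=8: vr[A=4096/335 F=979456/88105 H=7145472/666985] → run H
t=9: vr[A=4096/335 F=979456/88105] → run F
t=10: vr[A=4096/335 F=1150976/88105] → run A
t=11: vr[A=1024/67 F=1150976/88105] → run F
t=12: vr[A=1024/67 F=1322496/88105] → run F
t=13: vr[A=1024/67 F=1494016/88105] → run A
t=14: vr[A=6144/335 F=1494016/88105] → run F
t=15: vr[A=6144/335 F=1665536/88105] → run A
t=16: vr[A=7168/335 F=1665536/88105] → run F
t=17: vr[A=7168/335 F=1837056/88105] → run F
t=18: vr[A=7168/335 F=2008576/88105] → run A
t=19: vr[F=2008576/88105] → run F
t=20: (idle)
t=21: (idle)
t=22: (idle)
t=23: (idle)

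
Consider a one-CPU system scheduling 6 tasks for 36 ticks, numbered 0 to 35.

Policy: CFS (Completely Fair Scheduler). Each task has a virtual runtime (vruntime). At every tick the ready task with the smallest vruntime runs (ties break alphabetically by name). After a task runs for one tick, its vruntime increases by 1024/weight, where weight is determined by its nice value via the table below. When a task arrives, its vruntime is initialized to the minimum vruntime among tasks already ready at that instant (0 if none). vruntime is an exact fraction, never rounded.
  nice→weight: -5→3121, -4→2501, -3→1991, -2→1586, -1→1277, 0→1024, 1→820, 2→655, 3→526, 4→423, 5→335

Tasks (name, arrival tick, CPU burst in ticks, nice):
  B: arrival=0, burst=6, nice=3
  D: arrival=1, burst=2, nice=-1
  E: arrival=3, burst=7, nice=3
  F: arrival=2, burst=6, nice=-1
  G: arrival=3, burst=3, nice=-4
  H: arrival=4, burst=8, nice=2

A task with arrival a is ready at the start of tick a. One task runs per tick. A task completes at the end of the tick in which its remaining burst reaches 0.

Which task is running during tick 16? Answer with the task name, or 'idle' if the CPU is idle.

t=0: vr[B=0] → run B
t=1: vr[B=512/263 D=512/263] → run B
t=2: vr[B=1024/263 D=512/263 F=512/263] → run D
t=3: vr[B=1024/263 D=923136/335851 E=512/263 F=512/263 G=512/263] → run E
t=4: vr[B=1024/263 D=923136/335851 E=1024/263 F=512/263 G=512/263 H=512/263] → run F
t=5: vr[B=1024/263 D=923136/335851 E=1024/263 F=923136/335851 G=512/263 H=512/263] → run G
t=6: vr[B=1024/263 D=923136/335851 E=1024/263 F=923136/335851 G=1549824/657763 H=512/263] → run H
t=7: vr[B=1024/263 D=923136/335851 E=1024/263 F=923136/335851 G=1549824/657763 H=604672/172265] → run G
t=8: vr[B=1024/263 D=923136/335851 E=1024/263 F=923136/335851 G=1819136/657763 H=604672/172265] → run D
t=9: vr[B=1024/263 E=1024/263 F=923136/335851 G=1819136/657763 H=604672/172265] → run F
t=10: vr[B=1024/263 E=1024/263 F=1192448/335851 G=1819136/657763 H=604672/172265] → run G
t=11: vr[B=1024/263 E=1024/263 F=1192448/335851 H=604672/172265] → run H
t=12: vr[B=1024/263 E=1024/263 F=1192448/335851 H=873984/172265] → run F
t=13: vr[B=1024/263 E=1024/263 F=1461760/335851 H=873984/172265] → run B
t=14: vr[B=1536/263 E=1024/263 F=1461760/335851 H=873984/172265] → run E
t=15: vr[B=1536/263 E=1536/263 F=1461760/335851 H=873984/172265] → run F
t=16: vr[B=1536/263 E=1536/263 F=1731072/335851 H=873984/172265] → run H
t=17: vr[B=1536/263 E=1536/263 F=1731072/335851 H=1143296/172265] → run F
t=18: vr[B=1536/263 E=1536/263 F=2000384/335851 H=1143296/172265] → run B
t=19: vr[B=2048/263 E=1536/263 F=2000384/335851 H=1143296/172265] → run E
t=20: vr[B=2048/263 E=2048/263 F=2000384/335851 H=1143296/172265] → run F
t=21: vr[B=2048/263 E=2048/263 H=1143296/172265] → run H
t=22: vr[B=2048/263 E=2048/263 H=1412608/172265] → run B
t=23: vr[B=2560/263 E=2048/263 H=1412608/172265] → run E
t=24: vr[B=2560/263 E=2560/263 H=1412608/172265] → run H
t=25: vr[B=2560/263 E=2560/263 H=336384/34453] → run B
t=26: vr[E=2560/263 H=336384/34453] → run E
t=27: vr[E=3072/263 H=336384/34453] → run H
t=28: vr[E=3072/263 H=1951232/172265] → run H
t=29: vr[E=3072/263 H=2220544/172265] → run E
t=30: vr[E=3584/263 H=2220544/172265] → run H
t=31: vr[E=3584/263] → run E
t=32: (idle)
t=33: (idle)
t=34: (idle)
t=35: (idle)

running at tick 16 = H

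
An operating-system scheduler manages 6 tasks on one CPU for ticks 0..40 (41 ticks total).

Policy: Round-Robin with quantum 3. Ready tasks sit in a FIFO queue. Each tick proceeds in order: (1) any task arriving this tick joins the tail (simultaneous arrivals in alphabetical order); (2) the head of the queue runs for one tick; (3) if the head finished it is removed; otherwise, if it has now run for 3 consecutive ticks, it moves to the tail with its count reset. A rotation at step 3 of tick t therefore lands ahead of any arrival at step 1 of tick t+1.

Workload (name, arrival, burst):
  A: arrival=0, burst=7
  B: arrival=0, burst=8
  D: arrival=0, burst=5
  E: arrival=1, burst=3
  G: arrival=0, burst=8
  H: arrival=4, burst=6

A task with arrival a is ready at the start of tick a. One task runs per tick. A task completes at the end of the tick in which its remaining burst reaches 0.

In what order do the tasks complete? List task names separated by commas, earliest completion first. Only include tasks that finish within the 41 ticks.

completion order = E, D, A, H, B, G

t=0: queue=[A,B,D,G] q_used=0 → run A
t=1: queue=[A,B,D,G,E] q_used=1 → run A
t=2: queue=[A,B,D,G,E] q_used=2 → run A
t=3: queue=[B,D,G,E,A] q_used=0 → run B
t=4: queue=[B,D,G,E,A,H] q_used=1 → run B
t=5: queue=[B,D,G,E,A,H] q_used=2 → run B
t=6: queue=[D,G,E,A,H,B] q_used=0 → run D
t=7: queue=[D,G,E,A,H,B] q_used=1 → run D
t=8: queue=[D,G,E,A,H,B] q_used=2 → run D
t=9: queue=[G,E,A,H,B,D] q_used=0 → run G
t=10: queue=[G,E,A,H,B,D] q_used=1 → run G
t=11: queue=[G,E,A,H,B,D] q_used=2 → run G
t=12: queue=[E,A,H,B,D,G] q_used=0 → run E
t=13: queue=[E,A,H,B,D,G] q_used=1 → run E
t=14: queue=[E,A,H,B,D,G] q_used=2 → run E
t=15: queue=[A,H,B,D,G] q_used=0 → run A
t=16: queue=[A,H,B,D,G] q_used=1 → run A
t=17: queue=[A,H,B,D,G] q_used=2 → run A
t=18: queue=[H,B,D,G,A] q_used=0 → run H
t=19: queue=[H,B,D,G,A] q_used=1 → run H
t=20: queue=[H,B,D,G,A] q_used=2 → run H
t=21: queue=[B,D,G,A,H] q_used=0 → run B
t=22: queue=[B,D,G,A,H] q_used=1 → run B
t=23: queue=[B,D,G,A,H] q_used=2 → run B
t=24: queue=[D,G,A,H,B] q_used=0 → run D
t=25: queue=[D,G,A,H,B] q_used=1 → run D
t=26: queue=[G,A,H,B] q_used=0 → run G
t=27: queue=[G,A,H,B] q_used=1 → run G
t=28: queue=[G,A,H,B] q_used=2 → run G
t=29: queue=[A,H,B,G] q_used=0 → run A
t=30: queue=[H,B,G] q_used=0 → run H
t=31: queue=[H,B,G] q_used=1 → run H
t=32: queue=[H,B,G] q_used=2 → run H
t=33: queue=[B,G] q_used=0 → run B
t=34: queue=[B,G] q_used=1 → run B
t=35: queue=[G] q_used=0 → run G
t=36: queue=[G] q_used=1 → run G
t=37: (idle)
t=38: (idle)
t=39: (idle)
t=40: (idle)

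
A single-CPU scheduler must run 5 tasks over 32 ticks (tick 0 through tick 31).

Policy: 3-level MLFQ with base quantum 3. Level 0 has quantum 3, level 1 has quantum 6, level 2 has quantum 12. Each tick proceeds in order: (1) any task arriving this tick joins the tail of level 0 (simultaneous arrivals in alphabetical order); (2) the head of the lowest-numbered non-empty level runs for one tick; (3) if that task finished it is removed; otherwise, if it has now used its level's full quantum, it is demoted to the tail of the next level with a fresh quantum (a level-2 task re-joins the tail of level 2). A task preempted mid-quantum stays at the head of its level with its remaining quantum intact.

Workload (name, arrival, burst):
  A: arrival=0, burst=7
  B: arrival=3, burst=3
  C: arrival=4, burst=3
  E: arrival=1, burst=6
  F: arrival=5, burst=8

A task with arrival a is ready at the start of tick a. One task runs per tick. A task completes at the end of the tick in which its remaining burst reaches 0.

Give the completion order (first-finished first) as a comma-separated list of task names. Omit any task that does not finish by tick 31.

t=0: L0/L1/L2 = A/-/- → run A
t=1: L0/L1/L2 = AE/-/- → run A
t=2: L0/L1/L2 = AE/-/- → run A
t=3: L0/L1/L2 = EB/A/- → run E
t=4: L0/L1/L2 = EBC/A/- → run E
t=5: L0/L1/L2 = EBCF/A/- → run E
t=6: L0/L1/L2 = BCF/AE/- → run B
t=7: L0/L1/L2 = BCF/AE/- → run B
t=8: L0/L1/L2 = BCF/AE/- → run B
t=9: L0/L1/L2 = CF/AE/- → run C
t=10: L0/L1/L2 = CF/AE/- → run C
t=11: L0/L1/L2 = CF/AE/- → run C
t=12: L0/L1/L2 = F/AE/- → run F
t=13: L0/L1/L2 = F/AE/- → run F
t=14: L0/L1/L2 = F/AE/- → run F
t=15: L0/L1/L2 = -/AEF/- → run A
t=16: L0/L1/L2 = -/AEF/- → run A
t=17: L0/L1/L2 = -/AEF/- → run A
t=18: L0/L1/L2 = -/AEF/- → run A
t=19: L0/L1/L2 = -/EF/- → run E
t=20: L0/L1/L2 = -/EF/- → run E
t=21: L0/L1/L2 = -/EF/- → run E
t=22: L0/L1/L2 = -/F/- → run F
t=23: L0/L1/L2 = -/F/- → run F
t=24: L0/L1/L2 = -/F/- → run F
t=25: L0/L1/L2 = -/F/- → run F
t=26: L0/L1/L2 = -/F/- → run F
t=27: (idle)
t=28: (idle)
t=29: (idle)
t=30: (idle)
t=31: (idle)

completion order = B, C, A, E, F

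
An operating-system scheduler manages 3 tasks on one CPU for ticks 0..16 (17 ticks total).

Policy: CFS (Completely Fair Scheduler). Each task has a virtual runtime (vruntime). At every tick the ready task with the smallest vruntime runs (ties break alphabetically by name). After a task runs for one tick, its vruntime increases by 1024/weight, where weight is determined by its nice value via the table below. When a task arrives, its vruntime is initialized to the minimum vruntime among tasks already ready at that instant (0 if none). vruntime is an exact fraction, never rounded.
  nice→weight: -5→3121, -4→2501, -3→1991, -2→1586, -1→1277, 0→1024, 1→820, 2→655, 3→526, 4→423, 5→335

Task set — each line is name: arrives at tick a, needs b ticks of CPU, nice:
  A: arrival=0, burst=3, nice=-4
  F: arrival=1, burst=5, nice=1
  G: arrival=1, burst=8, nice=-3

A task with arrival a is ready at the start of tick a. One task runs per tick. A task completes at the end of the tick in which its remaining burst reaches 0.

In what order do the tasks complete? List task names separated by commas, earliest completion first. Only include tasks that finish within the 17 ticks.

completion order = A, G, F

t=0: vr[A=0] → run A
t=1: vr[A=1024/2501 F=1024/2501 G=1024/2501] → run A
t=2: vr[A=2048/2501 F=1024/2501 G=1024/2501] → run F
t=3: vr[A=2048/2501 F=20736/12505 G=1024/2501] → run G
t=4: vr[A=2048/2501 F=20736/12505 G=4599808/4979491] → run A
t=5: vr[F=20736/12505 G=4599808/4979491] → run G
t=6: vr[F=20736/12505 G=7160832/4979491] → run G
t=7: vr[F=20736/12505 G=9721856/4979491] → run F
t=8: vr[F=36352/12505 G=9721856/4979491] → run G
t=9: vr[F=36352/12505 G=12282880/4979491] → run G
t=10: vr[F=36352/12505 G=14843904/4979491] → run F
t=11: vr[F=51968/12505 G=14843904/4979491] → run G
t=12: vr[F=51968/12505 G=17404928/4979491] → run G
t=13: vr[F=51968/12505 G=19965952/4979491] → run G
t=14: vr[F=51968/12505] → run F
t=15: vr[F=67584/12505] → run F
t=16: (idle)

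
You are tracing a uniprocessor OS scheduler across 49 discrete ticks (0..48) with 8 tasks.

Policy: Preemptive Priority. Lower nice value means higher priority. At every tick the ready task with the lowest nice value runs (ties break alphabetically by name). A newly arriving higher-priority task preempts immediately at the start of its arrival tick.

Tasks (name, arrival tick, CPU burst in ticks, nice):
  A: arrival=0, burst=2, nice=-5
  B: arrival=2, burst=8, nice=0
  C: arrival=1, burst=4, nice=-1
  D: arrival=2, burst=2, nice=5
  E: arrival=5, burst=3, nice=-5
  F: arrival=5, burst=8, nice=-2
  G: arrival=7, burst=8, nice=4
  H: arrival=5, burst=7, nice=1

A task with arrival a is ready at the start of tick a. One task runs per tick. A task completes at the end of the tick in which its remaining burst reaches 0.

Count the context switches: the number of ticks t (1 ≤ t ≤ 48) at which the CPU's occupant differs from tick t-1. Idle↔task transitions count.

context switches = 9

t=0: ready={A} → run A
t=1: ready={A,C} → run A
t=2: ready={B,C,D} → run C
t=3: ready={B,C,D} → run C
t=4: ready={B,C,D} → run C
t=5: ready={B,C,D,E,F,H} → run E
t=6: ready={B,C,D,E,F,H} → run E
t=7: ready={B,C,D,E,F,G,H} → run E
t=8: ready={B,C,D,F,G,H} → run F
t=9: ready={B,C,D,F,G,H} → run F
t=10: ready={B,C,D,F,G,H} → run F
t=11: ready={B,C,D,F,G,H} → run F
t=12: ready={B,C,D,F,G,H} → run F
t=13: ready={B,C,D,F,G,H} → run F
t=14: ready={B,C,D,F,G,H} → run F
t=15: ready={B,C,D,F,G,H} → run F
t=16: ready={B,C,D,G,H} → run C
t=17: ready={B,D,G,H} → run B
t=18: ready={B,D,G,H} → run B
t=19: ready={B,D,G,H} → run B
t=20: ready={B,D,G,H} → run B
t=21: ready={B,D,G,H} → run B
t=22: ready={B,D,G,H} → run B
t=23: ready={B,D,G,H} → run B
t=24: ready={B,D,G,H} → run B
t=25: ready={D,G,H} → run H
t=26: ready={D,G,H} → run H
t=27: ready={D,G,H} → run H
t=28: ready={D,G,H} → run H
t=29: ready={D,G,H} → run H
t=30: ready={D,G,H} → run H
t=31: ready={D,G,H} → run H
t=32: ready={D,G} → run G
t=33: ready={D,G} → run G
t=34: ready={D,G} → run G
t=35: ready={D,G} → run G
t=36: ready={D,G} → run G
t=37: ready={D,G} → run G
t=38: ready={D,G} → run G
t=39: ready={D,G} → run G
t=40: ready={D} → run D
t=41: ready={D} → run D
t=42: (idle)
t=43: (idle)
t=44: (idle)
t=45: (idle)
t=46: (idle)
t=47: (idle)
t=48: (idle)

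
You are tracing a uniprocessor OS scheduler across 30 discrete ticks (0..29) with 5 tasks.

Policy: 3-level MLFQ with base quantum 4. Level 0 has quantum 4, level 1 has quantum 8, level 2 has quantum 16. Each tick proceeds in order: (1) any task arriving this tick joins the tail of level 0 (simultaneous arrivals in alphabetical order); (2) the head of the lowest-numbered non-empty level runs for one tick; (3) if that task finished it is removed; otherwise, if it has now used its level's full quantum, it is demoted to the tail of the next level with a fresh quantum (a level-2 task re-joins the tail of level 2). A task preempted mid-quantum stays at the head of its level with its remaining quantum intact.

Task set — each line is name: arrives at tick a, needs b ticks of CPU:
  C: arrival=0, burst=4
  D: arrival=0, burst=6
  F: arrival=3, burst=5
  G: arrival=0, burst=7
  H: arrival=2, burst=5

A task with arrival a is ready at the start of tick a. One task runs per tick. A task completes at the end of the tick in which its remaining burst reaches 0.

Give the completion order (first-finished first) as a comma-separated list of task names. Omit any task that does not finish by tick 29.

t=0: L0/L1/L2 = CDG/-/- → run C
t=1: L0/L1/L2 = CDG/-/- → run C
t=2: L0/L1/L2 = CDGH/-/- → run C
t=3: L0/L1/L2 = CDGHF/-/- → run C
t=4: L0/L1/L2 = DGHF/-/- → run D
t=5: L0/L1/L2 = DGHF/-/- → run D
t=6: L0/L1/L2 = DGHF/-/- → run D
t=7: L0/L1/L2 = DGHF/-/- → run D
t=8: L0/L1/L2 = GHF/D/- → run G
t=9: L0/L1/L2 = GHF/D/- → run G
t=10: L0/L1/L2 = GHF/D/- → run G
t=11: L0/L1/L2 = GHF/D/- → run G
t=12: L0/L1/L2 = HF/DG/- → run H
t=13: L0/L1/L2 = HF/DG/- → run H
t=14: L0/L1/L2 = HF/DG/- → run H
t=15: L0/L1/L2 = HF/DG/- → run H
t=16: L0/L1/L2 = F/DGH/- → run F
t=17: L0/L1/L2 = F/DGH/- → run F
t=18: L0/L1/L2 = F/DGH/- → run F
t=19: L0/L1/L2 = F/DGH/- → run F
t=20: L0/L1/L2 = -/DGHF/- → run D
t=21: L0/L1/L2 = -/DGHF/- → run D
t=22: L0/L1/L2 = -/GHF/- → run G
t=23: L0/L1/L2 = -/GHF/- → run G
t=24: L0/L1/L2 = -/GHF/- → run G
t=25: L0/L1/L2 = -/HF/- → run H
t=26: L0/L1/L2 = -/F/- → run F
t=27: (idle)
t=28: (idle)
t=29: (idle)

completion order = C, D, G, H, F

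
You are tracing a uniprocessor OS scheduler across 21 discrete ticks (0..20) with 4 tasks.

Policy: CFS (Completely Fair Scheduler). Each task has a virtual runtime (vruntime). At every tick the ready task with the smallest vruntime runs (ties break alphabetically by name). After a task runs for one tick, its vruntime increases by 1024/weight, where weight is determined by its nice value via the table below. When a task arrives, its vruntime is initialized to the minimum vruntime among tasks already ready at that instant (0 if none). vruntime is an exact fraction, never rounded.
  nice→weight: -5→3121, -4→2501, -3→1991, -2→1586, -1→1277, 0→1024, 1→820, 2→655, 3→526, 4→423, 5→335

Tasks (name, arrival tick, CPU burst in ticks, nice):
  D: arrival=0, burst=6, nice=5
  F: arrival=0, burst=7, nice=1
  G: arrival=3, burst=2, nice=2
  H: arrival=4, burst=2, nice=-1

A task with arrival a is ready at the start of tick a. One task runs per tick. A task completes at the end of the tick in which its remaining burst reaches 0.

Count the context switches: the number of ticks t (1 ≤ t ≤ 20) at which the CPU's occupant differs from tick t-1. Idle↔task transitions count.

context switches = 12

t=0: vr[D=0 F=0] → run D
t=1: vr[D=1024/335 F=0] → run F
t=2: vr[D=1024/335 F=256/205] → run F
t=3: vr[D=1024/335 F=512/205 G=512/205] → run F
t=4: vr[D=1024/335 F=768/205 G=512/205 H=512/205] → run G
t=5: vr[D=1024/335 F=768/205 G=109056/26855 H=512/205] → run H
t=6: vr[D=1024/335 F=768/205 G=109056/26855 H=863744/261785] → run D
t=7: vr[D=2048/335 F=768/205 G=109056/26855 H=863744/261785] → run H
t=8: vr[D=2048/335 F=768/205 G=109056/26855] → run F
t=9: vr[D=2048/335 F=1024/205 G=109056/26855] → run G
t=10: vr[D=2048/335 F=1024/205] → run F
t=11: vr[D=2048/335 F=256/41] → run D
t=12: vr[D=3072/335 F=256/41] → run F
t=13: vr[D=3072/335 F=1536/205] → run F
t=14: vr[D=3072/335] → run D
t=15: vr[D=4096/335] → run D
t=16: vr[D=1024/67] → run D
t=17: (idle)
t=18: (idle)
t=19: (idle)
t=20: (idle)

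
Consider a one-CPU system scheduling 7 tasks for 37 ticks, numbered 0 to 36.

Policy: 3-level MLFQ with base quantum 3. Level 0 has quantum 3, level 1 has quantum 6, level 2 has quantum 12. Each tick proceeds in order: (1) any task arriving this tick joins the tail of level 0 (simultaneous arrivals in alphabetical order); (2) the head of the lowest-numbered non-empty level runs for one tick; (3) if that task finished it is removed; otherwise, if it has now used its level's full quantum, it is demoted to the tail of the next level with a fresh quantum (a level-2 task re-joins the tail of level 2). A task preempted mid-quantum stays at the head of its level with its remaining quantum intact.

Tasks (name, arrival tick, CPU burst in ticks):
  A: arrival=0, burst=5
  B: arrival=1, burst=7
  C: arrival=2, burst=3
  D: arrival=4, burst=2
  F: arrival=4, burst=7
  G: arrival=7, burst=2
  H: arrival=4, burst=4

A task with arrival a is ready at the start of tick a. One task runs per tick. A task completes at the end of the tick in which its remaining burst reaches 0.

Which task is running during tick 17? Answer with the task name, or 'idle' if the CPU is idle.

t=0: L0/L1/L2 = A/-/- → run A
t=1: L0/L1/L2 = AB/-/- → run A
t=2: L0/L1/L2 = ABC/-/- → run A
t=3: L0/L1/L2 = BC/A/- → run B
t=4: L0/L1/L2 = BCDFH/A/- → run B
t=5: L0/L1/L2 = BCDFH/A/- → run B
t=6: L0/L1/L2 = CDFH/AB/- → run C
t=7: L0/L1/L2 = CDFHG/AB/- → run C
t=8: L0/L1/L2 = CDFHG/AB/- → run C
t=9: L0/L1/L2 = DFHG/AB/- → run D
t=10: L0/L1/L2 = DFHG/AB/- → run D
t=11: L0/L1/L2 = FHG/AB/- → run F
t=12: L0/L1/L2 = FHG/AB/- → run F
t=13: L0/L1/L2 = FHG/AB/- → run F
t=14: L0/L1/L2 = HG/ABF/- → run H
t=15: L0/L1/L2 = HG/ABF/- → run H
t=16: L0/L1/L2 = HG/ABF/- → run H
t=17: L0/L1/L2 = G/ABFH/- → run G
t=18: L0/L1/L2 = G/ABFH/- → run G
t=19: L0/L1/L2 = -/ABFH/- → run A
t=20: L0/L1/L2 = -/ABFH/- → run A
t=21: L0/L1/L2 = -/BFH/- → run B
t=22: L0/L1/L2 = -/BFH/- → run B
t=23: L0/L1/L2 = -/BFH/- → run B
t=24: L0/L1/L2 = -/BFH/- → run B
t=25: L0/L1/L2 = -/FH/- → run F
t=26: L0/L1/L2 = -/FH/- → run F
t=27: L0/L1/L2 = -/FH/- → run F
t=28: L0/L1/L2 = -/FH/- → run F
t=29: L0/L1/L2 = -/H/- → run H
t=30: (idle)
t=31: (idle)
t=32: (idle)
t=33: (idle)
t=34: (idle)
t=35: (idle)
t=36: (idle)

running at tick 17 = G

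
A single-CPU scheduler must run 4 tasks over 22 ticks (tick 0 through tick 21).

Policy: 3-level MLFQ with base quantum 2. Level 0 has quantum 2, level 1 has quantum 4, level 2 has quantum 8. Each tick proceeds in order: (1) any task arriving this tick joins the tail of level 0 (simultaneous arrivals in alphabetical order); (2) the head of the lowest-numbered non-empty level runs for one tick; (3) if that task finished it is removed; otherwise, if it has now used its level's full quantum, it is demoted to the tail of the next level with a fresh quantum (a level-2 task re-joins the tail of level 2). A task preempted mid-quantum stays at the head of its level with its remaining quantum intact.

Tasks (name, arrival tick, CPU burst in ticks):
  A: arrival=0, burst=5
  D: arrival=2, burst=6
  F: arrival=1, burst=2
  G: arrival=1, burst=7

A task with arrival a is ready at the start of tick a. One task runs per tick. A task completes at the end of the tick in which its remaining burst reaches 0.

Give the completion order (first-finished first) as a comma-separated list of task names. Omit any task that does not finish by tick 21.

completion order = F, A, D, G

t=0: L0/L1/L2 = A/-/- → run A
t=1: L0/L1/L2 = AFG/-/- → run A
t=2: L0/L1/L2 = FGD/A/- → run F
t=3: L0/L1/L2 = FGD/A/- → run F
t=4: L0/L1/L2 = GD/A/- → run G
t=5: L0/L1/L2 = GD/A/- → run G
t=6: L0/L1/L2 = D/AG/- → run D
t=7: L0/L1/L2 = D/AG/- → run D
t=8: L0/L1/L2 = -/AGD/- → run A
t=9: L0/L1/L2 = -/AGD/- → run A
t=10: L0/L1/L2 = -/AGD/- → run A
t=11: L0/L1/L2 = -/GD/- → run G
t=12: L0/L1/L2 = -/GD/- → run G
t=13: L0/L1/L2 = -/GD/- → run G
t=14: L0/L1/L2 = -/GD/- → run G
t=15: L0/L1/L2 = -/D/G → run D
t=16: L0/L1/L2 = -/D/G → run D
t=17: L0/L1/L2 = -/D/G → run D
t=18: L0/L1/L2 = -/D/G → run D
t=19: L0/L1/L2 = -/-/G → run G
t=20: (idle)
t=21: (idle)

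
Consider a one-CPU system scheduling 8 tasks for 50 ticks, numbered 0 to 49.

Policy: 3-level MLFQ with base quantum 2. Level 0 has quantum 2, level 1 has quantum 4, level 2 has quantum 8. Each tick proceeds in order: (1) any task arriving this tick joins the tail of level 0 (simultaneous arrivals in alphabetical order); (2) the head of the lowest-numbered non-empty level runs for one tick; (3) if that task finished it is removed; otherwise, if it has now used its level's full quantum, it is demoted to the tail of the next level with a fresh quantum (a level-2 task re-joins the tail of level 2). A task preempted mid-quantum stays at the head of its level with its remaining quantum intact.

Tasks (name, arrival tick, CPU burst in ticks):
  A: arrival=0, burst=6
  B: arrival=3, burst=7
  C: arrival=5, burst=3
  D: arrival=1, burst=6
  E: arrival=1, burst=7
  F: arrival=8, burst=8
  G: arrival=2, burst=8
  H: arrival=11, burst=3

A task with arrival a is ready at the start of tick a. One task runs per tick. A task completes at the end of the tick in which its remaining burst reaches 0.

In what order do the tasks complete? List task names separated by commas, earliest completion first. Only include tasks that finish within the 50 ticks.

completion order = A, D, C, H, E, G, B, F

t=0: L0/L1/L2 = A/-/- → run A
t=1: L0/L1/L2 = ADE/-/- → run A
t=2: L0/L1/L2 = DEG/A/- → run D
t=3: L0/L1/L2 = DEGB/A/- → run D
t=4: L0/L1/L2 = EGB/AD/- → run E
t=5: L0/L1/L2 = EGBC/AD/- → run E
t=6: L0/L1/L2 = GBC/ADE/- → run G
t=7: L0/L1/L2 = GBC/ADE/- → run G
t=8: L0/L1/L2 = BCF/ADEG/- → run B
t=9: L0/L1/L2 = BCF/ADEG/- → run B
t=10: L0/L1/L2 = CF/ADEGB/- → run C
t=11: L0/L1/L2 = CFH/ADEGB/- → run C
t=12: L0/L1/L2 = FH/ADEGBC/- → run F
t=13: L0/L1/L2 = FH/ADEGBC/- → run F
t=14: L0/L1/L2 = H/ADEGBCF/- → run H
t=15: L0/L1/L2 = H/ADEGBCF/- → run H
t=16: L0/L1/L2 = -/ADEGBCFH/- → run A
t=17: L0/L1/L2 = -/ADEGBCFH/- → run A
t=18: L0/L1/L2 = -/ADEGBCFH/- → run A
t=19: L0/L1/L2 = -/ADEGBCFH/- → run A
t=20: L0/L1/L2 = -/DEGBCFH/- → run D
t=21: L0/L1/L2 = -/DEGBCFH/- → run D
t=22: L0/L1/L2 = -/DEGBCFH/- → run D
t=23: L0/L1/L2 = -/DEGBCFH/- → run D
t=24: L0/L1/L2 = -/EGBCFH/- → run E
t=25: L0/L1/L2 = -/EGBCFH/- → run E
t=26: L0/L1/L2 = -/EGBCFH/- → run E
t=27: L0/L1/L2 = -/EGBCFH/- → run E
t=28: L0/L1/L2 = -/GBCFH/E → run G
t=29: L0/L1/L2 = -/GBCFH/E → run G
t=30: L0/L1/L2 = -/GBCFH/E → run G
t=31: L0/L1/L2 = -/GBCFH/E → run G
t=32: L0/L1/L2 = -/BCFH/EG → run B
t=33: L0/L1/L2 = -/BCFH/EG → run B
t=34: L0/L1/L2 = -/BCFH/EG → run B
t=35: L0/L1/L2 = -/BCFH/EG → run B
t=36: L0/L1/L2 = -/CFH/EGB → run C
t=37: L0/L1/L2 = -/FH/EGB → run F
t=38: L0/L1/L2 = -/FH/EGB → run F
t=39: L0/L1/L2 = -/FH/EGB → run F
t=40: L0/L1/L2 = -/FH/EGB → run F
t=41: L0/L1/L2 = -/H/EGBF → run H
t=42: L0/L1/L2 = -/-/EGBF → run E
t=43: L0/L1/L2 = -/-/GBF → run G
t=44: L0/L1/L2 = -/-/GBF → run G
t=45: L0/L1/L2 = -/-/BF → run B
t=46: L0/L1/L2 = -/-/F → run F
t=47: L0/L1/L2 = -/-/F → run F
t=48: (idle)
t=49: (idle)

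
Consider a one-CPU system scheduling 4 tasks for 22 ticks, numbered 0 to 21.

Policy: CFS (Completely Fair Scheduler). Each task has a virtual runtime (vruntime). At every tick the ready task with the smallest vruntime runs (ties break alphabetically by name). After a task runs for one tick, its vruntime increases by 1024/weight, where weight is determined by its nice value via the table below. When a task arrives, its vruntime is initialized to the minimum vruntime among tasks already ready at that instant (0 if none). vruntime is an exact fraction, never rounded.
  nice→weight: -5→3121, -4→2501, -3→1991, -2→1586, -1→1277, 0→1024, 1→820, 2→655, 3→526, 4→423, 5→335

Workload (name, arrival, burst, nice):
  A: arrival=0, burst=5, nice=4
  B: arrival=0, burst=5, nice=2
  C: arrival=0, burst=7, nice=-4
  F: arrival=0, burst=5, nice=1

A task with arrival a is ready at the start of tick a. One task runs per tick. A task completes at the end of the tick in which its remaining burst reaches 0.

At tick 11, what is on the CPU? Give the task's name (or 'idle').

t=0: vr[A=0 B=0 C=0 F=0] → run A
t=1: vr[A=1024/423 B=0 C=0 F=0] → run B
t=2: vr[A=1024/423 B=1024/655 C=0 F=0] → run C
t=3: vr[A=1024/423 B=1024/655 C=1024/2501 F=0] → run F
t=4: vr[A=1024/423 B=1024/655 C=1024/2501 F=256/205] → run C
t=5: vr[A=1024/423 B=1024/655 C=2048/2501 F=256/205] → run C
t=6: vr[A=1024/423 B=1024/655 C=3072/2501 F=256/205] → run C
t=7: vr[A=1024/423 B=1024/655 C=4096/2501 F=256/205] → run F
t=8: vr[A=1024/423 B=1024/655 C=4096/2501 F=512/205] → run B
t=9: vr[A=1024/423 B=2048/655 C=4096/2501 F=512/205] → run C
t=10: vr[A=1024/423 B=2048/655 C=5120/2501 F=512/205] → run C
t=11: vr[A=1024/423 B=2048/655 C=6144/2501 F=512/205] → run A
t=12: vr[A=2048/423 B=2048/655 C=6144/2501 F=512/205] → run C
t=13: vr[A=2048/423 B=2048/655 F=512/205] → run F
t=14: vr[A=2048/423 B=2048/655 F=768/205] → run B
t=15: vr[A=2048/423 B=3072/655 F=768/205] → run F
t=16: vr[A=2048/423 B=3072/655 F=1024/205] → run B
t=17: vr[A=2048/423 B=4096/655 F=1024/205] → run A
t=18: vr[A=1024/141 B=4096/655 F=1024/205] → run F
t=19: vr[A=1024/141 B=4096/655] → run B
t=20: vr[A=1024/141] → run A
t=21: vr[A=4096/423] → run A

running at tick 11 = A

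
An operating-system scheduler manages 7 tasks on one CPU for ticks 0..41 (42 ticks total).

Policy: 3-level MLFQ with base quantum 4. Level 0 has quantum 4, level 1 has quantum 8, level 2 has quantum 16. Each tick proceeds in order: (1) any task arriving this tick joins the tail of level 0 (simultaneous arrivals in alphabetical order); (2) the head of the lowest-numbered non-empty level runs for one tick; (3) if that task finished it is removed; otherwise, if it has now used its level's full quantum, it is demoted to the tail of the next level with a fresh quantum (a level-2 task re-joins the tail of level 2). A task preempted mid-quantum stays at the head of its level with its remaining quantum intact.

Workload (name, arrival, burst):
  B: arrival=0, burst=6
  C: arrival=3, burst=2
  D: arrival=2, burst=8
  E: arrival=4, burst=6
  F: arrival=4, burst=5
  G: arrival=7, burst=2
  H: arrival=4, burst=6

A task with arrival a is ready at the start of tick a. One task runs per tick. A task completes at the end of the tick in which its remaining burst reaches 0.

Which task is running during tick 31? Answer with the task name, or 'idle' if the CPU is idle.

t=0: L0/L1/L2 = B/-/- → run B
t=1: L0/L1/L2 = B/-/- → run B
t=2: L0/L1/L2 = BD/-/- → run B
t=3: L0/L1/L2 = BDC/-/- → run B
t=4: L0/L1/L2 = DCEFH/B/- → run D
t=5: L0/L1/L2 = DCEFH/B/- → run D
t=6: L0/L1/L2 = DCEFH/B/- → run D
t=7: L0/L1/L2 = DCEFHG/B/- → run D
t=8: L0/L1/L2 = CEFHG/BD/- → run C
t=9: L0/L1/L2 = CEFHG/BD/- → run C
t=10: L0/L1/L2 = EFHG/BD/- → run E
t=11: L0/L1/L2 = EFHG/BD/- → run E
t=12: L0/L1/L2 = EFHG/BD/- → run E
t=13: L0/L1/L2 = EFHG/BD/- → run E
t=14: L0/L1/L2 = FHG/BDE/- → run F
t=15: L0/L1/L2 = FHG/BDE/- → run F
t=16: L0/L1/L2 = FHG/BDE/- → run F
t=17: L0/L1/L2 = FHG/BDE/- → run F
t=18: L0/L1/L2 = HG/BDEF/- → run H
t=19: L0/L1/L2 = HG/BDEF/- → run H
t=20: L0/L1/L2 = HG/BDEF/- → run H
t=21: L0/L1/L2 = HG/BDEF/- → run H
t=22: L0/L1/L2 = G/BDEFH/- → run G
t=23: L0/L1/L2 = G/BDEFH/- → run G
t=24: L0/L1/L2 = -/BDEFH/- → run B
t=25: L0/L1/L2 = -/BDEFH/- → run B
t=26: L0/L1/L2 = -/DEFH/- → run D
t=27: L0/L1/L2 = -/DEFH/- → run D
t=28: L0/L1/L2 = -/DEFH/- → run D
t=29: L0/L1/L2 = -/DEFH/- → run D
t=30: L0/L1/L2 = -/EFH/- → run E
t=31: L0/L1/L2 = -/EFH/- → run E
t=32: L0/L1/L2 = -/FH/- → run F
t=33: L0/L1/L2 = -/H/- → run H
t=34: L0/L1/L2 = -/H/- → run H
t=35: (idle)
t=36: (idle)
t=37: (idle)
t=38: (idle)
t=39: (idle)
t=40: (idle)
t=41: (idle)

running at tick 31 = E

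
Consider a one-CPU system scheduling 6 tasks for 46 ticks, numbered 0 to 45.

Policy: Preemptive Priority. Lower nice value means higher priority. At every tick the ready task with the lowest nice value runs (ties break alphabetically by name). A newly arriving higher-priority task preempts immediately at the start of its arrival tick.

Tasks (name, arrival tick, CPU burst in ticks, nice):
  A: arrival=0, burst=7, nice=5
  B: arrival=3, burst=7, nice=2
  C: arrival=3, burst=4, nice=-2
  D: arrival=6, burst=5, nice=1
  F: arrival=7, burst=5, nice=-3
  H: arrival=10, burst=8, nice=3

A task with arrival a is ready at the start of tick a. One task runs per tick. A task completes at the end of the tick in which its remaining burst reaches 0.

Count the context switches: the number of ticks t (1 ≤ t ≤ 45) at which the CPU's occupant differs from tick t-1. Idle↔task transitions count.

context switches = 7

t=0: ready={A} → run A
t=1: ready={A} → run A
t=2: ready={A} → run A
t=3: ready={A,B,C} → run C
t=4: ready={A,B,C} → run C
t=5: ready={A,B,C} → run C
t=6: ready={A,B,C,D} → run C
t=7: ready={A,B,D,F} → run F
t=8: ready={A,B,D,F} → run F
t=9: ready={A,B,D,F} → run F
t=10: ready={A,B,D,F,H} → run F
t=11: ready={A,B,D,F,H} → run F
t=12: ready={A,B,D,H} → run D
t=13: ready={A,B,D,H} → run D
t=14: ready={A,B,D,H} → run D
t=15: ready={A,B,D,H} → run D
t=16: ready={A,B,D,H} → run D
t=17: ready={A,B,H} → run B
t=18: ready={A,B,H} → run B
t=19: ready={A,B,H} → run B
t=20: ready={A,B,H} → run B
t=21: ready={A,B,H} → run B
t=22: ready={A,B,H} → run B
t=23: ready={A,B,H} → run B
t=24: ready={A,H} → run H
t=25: ready={A,H} → run H
t=26: ready={A,H} → run H
t=27: ready={A,H} → run H
t=28: ready={A,H} → run H
t=29: ready={A,H} → run H
t=30: ready={A,H} → run H
t=31: ready={A,H} → run H
t=32: ready={A} → run A
t=33: ready={A} → run A
t=34: ready={A} → run A
t=35: ready={A} → run A
t=36: (idle)
t=37: (idle)
t=38: (idle)
t=39: (idle)
t=40: (idle)
t=41: (idle)
t=42: (idle)
t=43: (idle)
t=44: (idle)
t=45: (idle)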